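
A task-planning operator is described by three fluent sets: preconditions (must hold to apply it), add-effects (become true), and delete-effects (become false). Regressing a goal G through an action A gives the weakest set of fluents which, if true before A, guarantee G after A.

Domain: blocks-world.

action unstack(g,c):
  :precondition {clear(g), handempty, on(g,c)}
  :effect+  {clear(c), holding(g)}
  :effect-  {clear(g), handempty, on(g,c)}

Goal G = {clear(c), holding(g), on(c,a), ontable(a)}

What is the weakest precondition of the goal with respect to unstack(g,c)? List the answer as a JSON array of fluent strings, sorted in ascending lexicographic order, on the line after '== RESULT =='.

Compute (G \ add) ∪ pre:
  G ∩ del = {}  (empty — regression defined)
  G \ add = {clear(c), holding(g), on(c,a), ontable(a)} \ {clear(c), holding(g)} = {on(c,a), ontable(a)}
  ∪ pre   = {on(c,a), ontable(a)} ∪ {clear(g), handempty, on(g,c)}
          = {clear(g), handempty, on(c,a), on(g,c), ontable(a)}

== RESULT ==
["clear(g)", "handempty", "on(c,a)", "on(g,c)", "ontable(a)"]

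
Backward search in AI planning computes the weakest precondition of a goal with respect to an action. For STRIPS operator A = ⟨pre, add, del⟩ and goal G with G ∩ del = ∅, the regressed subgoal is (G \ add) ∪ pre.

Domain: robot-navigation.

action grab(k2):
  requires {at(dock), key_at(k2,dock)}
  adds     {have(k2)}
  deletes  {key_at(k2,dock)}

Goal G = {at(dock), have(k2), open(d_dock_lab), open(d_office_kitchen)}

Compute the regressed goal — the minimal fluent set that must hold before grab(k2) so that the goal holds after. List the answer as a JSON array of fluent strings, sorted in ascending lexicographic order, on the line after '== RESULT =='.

Regress:
  G ∩ del = {}  (empty — regression defined)
  G \ add = {at(dock), have(k2), open(d_dock_lab), open(d_office_kitchen)} \ {have(k2)} = {at(dock), open(d_dock_lab), open(d_office_kitchen)}
  ∪ pre   = {at(dock), open(d_dock_lab), open(d_office_kitchen)} ∪ {at(dock), key_at(k2,dock)}
          = {at(dock), key_at(k2,dock), open(d_dock_lab), open(d_office_kitchen)}

== RESULT ==
["at(dock)", "key_at(k2,dock)", "open(d_dock_lab)", "open(d_office_kitchen)"]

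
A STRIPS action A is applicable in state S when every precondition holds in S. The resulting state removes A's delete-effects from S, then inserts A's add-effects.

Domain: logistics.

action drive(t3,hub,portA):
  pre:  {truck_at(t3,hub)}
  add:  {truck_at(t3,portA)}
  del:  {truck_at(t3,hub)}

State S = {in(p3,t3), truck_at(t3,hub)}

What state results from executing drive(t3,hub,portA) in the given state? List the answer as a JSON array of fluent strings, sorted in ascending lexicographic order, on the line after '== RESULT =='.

Progress:
  pre ⊆ S: {truck_at(t3,hub)} ⊆ S  — applicable
  S \ del = {in(p3,t3)}
  ∪ add   = {in(p3,t3), truck_at(t3,portA)}

== RESULT ==
["in(p3,t3)", "truck_at(t3,portA)"]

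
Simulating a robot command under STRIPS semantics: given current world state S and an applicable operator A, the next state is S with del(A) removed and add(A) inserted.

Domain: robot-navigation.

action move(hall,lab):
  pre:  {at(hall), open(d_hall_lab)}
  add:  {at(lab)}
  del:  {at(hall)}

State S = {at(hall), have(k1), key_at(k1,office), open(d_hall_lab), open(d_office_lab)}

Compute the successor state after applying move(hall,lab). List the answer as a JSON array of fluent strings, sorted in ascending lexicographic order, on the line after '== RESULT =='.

Progress:
  pre ⊆ S: {at(hall), open(d_hall_lab)} ⊆ S  — applicable
  S \ del = {have(k1), key_at(k1,office), open(d_hall_lab), open(d_office_lab)}
  ∪ add   = {at(lab), have(k1), key_at(k1,office), open(d_hall_lab), open(d_office_lab)}

== RESULT ==
["at(lab)", "have(k1)", "key_at(k1,office)", "open(d_hall_lab)", "open(d_office_lab)"]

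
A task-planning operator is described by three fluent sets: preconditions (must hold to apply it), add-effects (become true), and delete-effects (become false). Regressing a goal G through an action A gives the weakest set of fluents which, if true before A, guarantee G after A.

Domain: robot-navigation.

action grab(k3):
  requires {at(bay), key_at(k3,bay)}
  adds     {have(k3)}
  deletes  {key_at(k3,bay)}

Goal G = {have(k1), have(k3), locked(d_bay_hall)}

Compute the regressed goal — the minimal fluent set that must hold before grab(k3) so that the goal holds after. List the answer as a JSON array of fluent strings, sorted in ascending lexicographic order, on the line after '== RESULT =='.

Compute (G \ add) ∪ pre:
  G ∩ del = {}  (empty — regression defined)
  G \ add = {have(k1), have(k3), locked(d_bay_hall)} \ {have(k3)} = {have(k1), locked(d_bay_hall)}
  ∪ pre   = {have(k1), locked(d_bay_hall)} ∪ {at(bay), key_at(k3,bay)}
          = {at(bay), have(k1), key_at(k3,bay), locked(d_bay_hall)}

== RESULT ==
["at(bay)", "have(k1)", "key_at(k3,bay)", "locked(d_bay_hall)"]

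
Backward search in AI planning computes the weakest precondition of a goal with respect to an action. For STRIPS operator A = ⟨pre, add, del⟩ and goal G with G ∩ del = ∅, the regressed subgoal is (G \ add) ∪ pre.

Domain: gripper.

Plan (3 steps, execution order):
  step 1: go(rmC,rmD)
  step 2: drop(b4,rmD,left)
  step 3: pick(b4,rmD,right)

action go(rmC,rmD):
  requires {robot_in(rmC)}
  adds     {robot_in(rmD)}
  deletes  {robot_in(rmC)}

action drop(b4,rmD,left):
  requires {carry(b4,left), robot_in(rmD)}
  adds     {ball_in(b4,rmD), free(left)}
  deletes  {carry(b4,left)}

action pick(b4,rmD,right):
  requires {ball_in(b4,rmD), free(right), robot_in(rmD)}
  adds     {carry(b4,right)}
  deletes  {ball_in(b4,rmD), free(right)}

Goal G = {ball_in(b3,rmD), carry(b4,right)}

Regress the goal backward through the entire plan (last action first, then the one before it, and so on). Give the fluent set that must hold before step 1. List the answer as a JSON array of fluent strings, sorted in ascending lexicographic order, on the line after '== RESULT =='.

Work backward from the goal:
  through step 3 (pick(b4,rmD,right)): drop {carry(b4,right)}, keep {ball_in(b3,rmD)}, require {ball_in(b4,rmD), free(right), robot_in(rmD)}
    → {ball_in(b3,rmD), ball_in(b4,rmD), free(right), robot_in(rmD)}
  through step 2 (drop(b4,rmD,left)): drop {ball_in(b4,rmD)}, keep {ball_in(b3,rmD), free(right), robot_in(rmD)}, require {carry(b4,left), robot_in(rmD)}
    → {ball_in(b3,rmD), carry(b4,left), free(right), robot_in(rmD)}
  through step 1 (go(rmC,rmD)): drop {robot_in(rmD)}, keep {ball_in(b3,rmD), carry(b4,left), free(right)}, require {robot_in(rmC)}
    → {ball_in(b3,rmD), carry(b4,left), free(right), robot_in(rmC)}

== RESULT ==
["ball_in(b3,rmD)", "carry(b4,left)", "free(right)", "robot_in(rmC)"]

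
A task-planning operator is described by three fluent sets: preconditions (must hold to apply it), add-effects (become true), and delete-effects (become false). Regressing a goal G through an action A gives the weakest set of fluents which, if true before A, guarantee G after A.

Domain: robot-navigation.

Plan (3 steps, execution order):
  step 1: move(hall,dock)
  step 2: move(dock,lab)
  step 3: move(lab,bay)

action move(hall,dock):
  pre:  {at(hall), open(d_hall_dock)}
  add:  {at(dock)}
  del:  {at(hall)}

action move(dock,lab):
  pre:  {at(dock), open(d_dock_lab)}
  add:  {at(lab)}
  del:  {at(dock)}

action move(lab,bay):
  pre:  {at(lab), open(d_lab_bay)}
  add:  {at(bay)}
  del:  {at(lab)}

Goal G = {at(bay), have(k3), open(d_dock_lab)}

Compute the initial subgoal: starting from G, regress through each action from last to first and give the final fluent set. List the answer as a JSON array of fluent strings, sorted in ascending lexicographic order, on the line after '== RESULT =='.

Regress step by step:
  through step 3 (move(lab,bay)): drop {at(bay)}, keep {have(k3), open(d_dock_lab)}, require {at(lab), open(d_lab_bay)}
    → {at(lab), have(k3), open(d_dock_lab), open(d_lab_bay)}
  through step 2 (move(dock,lab)): drop {at(lab)}, keep {have(k3), open(d_dock_lab), open(d_lab_bay)}, require {at(dock), open(d_dock_lab)}
    → {at(dock), have(k3), open(d_dock_lab), open(d_lab_bay)}
  through step 1 (move(hall,dock)): drop {at(dock)}, keep {have(k3), open(d_dock_lab), open(d_lab_bay)}, require {at(hall), open(d_hall_dock)}
    → {at(hall), have(k3), open(d_dock_lab), open(d_hall_dock), open(d_lab_bay)}

== RESULT ==
["at(hall)", "have(k3)", "open(d_dock_lab)", "open(d_hall_dock)", "open(d_lab_bay)"]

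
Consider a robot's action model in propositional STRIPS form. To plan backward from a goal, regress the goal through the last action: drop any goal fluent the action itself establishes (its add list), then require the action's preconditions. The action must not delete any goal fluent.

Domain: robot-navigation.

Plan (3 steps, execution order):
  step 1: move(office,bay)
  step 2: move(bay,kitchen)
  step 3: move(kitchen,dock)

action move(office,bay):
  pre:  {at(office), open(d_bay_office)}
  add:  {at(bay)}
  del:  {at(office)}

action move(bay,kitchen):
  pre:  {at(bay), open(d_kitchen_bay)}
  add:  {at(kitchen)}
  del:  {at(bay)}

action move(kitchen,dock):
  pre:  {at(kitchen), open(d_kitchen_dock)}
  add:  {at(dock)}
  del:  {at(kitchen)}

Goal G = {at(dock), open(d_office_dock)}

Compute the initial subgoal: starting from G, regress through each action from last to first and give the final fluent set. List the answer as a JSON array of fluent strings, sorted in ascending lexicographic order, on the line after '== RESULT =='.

Work backward from the goal:
  through step 3 (move(kitchen,dock)): drop {at(dock)}, keep {open(d_office_dock)}, require {at(kitchen), open(d_kitchen_dock)}
    → {at(kitchen), open(d_kitchen_dock), open(d_office_dock)}
  through step 2 (move(bay,kitchen)): drop {at(kitchen)}, keep {open(d_kitchen_dock), open(d_office_dock)}, require {at(bay), open(d_kitchen_bay)}
    → {at(bay), open(d_kitchen_bay), open(d_kitchen_dock), open(d_office_dock)}
  through step 1 (move(office,bay)): drop {at(bay)}, keep {open(d_kitchen_bay), open(d_kitchen_dock), open(d_office_dock)}, require {at(office), open(d_bay_office)}
    → {at(office), open(d_bay_office), open(d_kitchen_bay), open(d_kitchen_dock), open(d_office_dock)}

== RESULT ==
["at(office)", "open(d_bay_office)", "open(d_kitchen_bay)", "open(d_kitchen_dock)", "open(d_office_dock)"]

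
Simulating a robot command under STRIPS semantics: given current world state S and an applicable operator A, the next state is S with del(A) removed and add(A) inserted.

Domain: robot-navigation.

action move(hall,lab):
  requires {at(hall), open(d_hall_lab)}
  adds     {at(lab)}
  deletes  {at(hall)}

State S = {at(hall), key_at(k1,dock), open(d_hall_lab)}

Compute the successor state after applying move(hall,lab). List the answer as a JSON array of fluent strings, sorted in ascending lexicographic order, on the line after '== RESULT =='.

Progress:
  pre ⊆ S: {at(hall), open(d_hall_lab)} ⊆ S  — applicable
  S \ del = {key_at(k1,dock), open(d_hall_lab)}
  ∪ add   = {at(lab), key_at(k1,dock), open(d_hall_lab)}

== RESULT ==
["at(lab)", "key_at(k1,dock)", "open(d_hall_lab)"]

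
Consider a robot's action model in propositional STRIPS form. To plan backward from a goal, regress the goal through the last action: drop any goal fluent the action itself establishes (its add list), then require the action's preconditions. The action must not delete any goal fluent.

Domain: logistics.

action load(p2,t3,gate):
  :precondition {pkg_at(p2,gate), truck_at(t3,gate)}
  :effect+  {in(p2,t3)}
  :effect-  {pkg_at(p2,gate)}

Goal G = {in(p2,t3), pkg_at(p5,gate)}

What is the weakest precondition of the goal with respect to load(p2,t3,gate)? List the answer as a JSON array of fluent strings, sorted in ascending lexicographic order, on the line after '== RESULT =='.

Regress:
  G ∩ del = {}  (empty — regression defined)
  G \ add = {in(p2,t3), pkg_at(p5,gate)} \ {in(p2,t3)} = {pkg_at(p5,gate)}
  ∪ pre   = {pkg_at(p5,gate)} ∪ {pkg_at(p2,gate), truck_at(t3,gate)}
          = {pkg_at(p2,gate), pkg_at(p5,gate), truck_at(t3,gate)}

== RESULT ==
["pkg_at(p2,gate)", "pkg_at(p5,gate)", "truck_at(t3,gate)"]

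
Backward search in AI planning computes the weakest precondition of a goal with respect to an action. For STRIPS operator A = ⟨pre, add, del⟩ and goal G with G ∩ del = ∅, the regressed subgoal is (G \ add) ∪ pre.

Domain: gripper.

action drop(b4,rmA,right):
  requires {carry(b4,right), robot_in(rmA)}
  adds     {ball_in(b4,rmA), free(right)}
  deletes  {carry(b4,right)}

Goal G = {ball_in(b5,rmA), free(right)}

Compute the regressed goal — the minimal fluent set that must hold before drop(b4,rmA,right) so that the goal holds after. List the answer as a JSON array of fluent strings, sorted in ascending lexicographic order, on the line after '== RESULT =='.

Compute (G \ add) ∪ pre:
  G ∩ del = {}  (empty — regression defined)
  G \ add = {ball_in(b5,rmA), free(right)} \ {ball_in(b4,rmA), free(right)} = {ball_in(b5,rmA)}
  ∪ pre   = {ball_in(b5,rmA)} ∪ {carry(b4,right), robot_in(rmA)}
          = {ball_in(b5,rmA), carry(b4,right), robot_in(rmA)}

== RESULT ==
["ball_in(b5,rmA)", "carry(b4,right)", "robot_in(rmA)"]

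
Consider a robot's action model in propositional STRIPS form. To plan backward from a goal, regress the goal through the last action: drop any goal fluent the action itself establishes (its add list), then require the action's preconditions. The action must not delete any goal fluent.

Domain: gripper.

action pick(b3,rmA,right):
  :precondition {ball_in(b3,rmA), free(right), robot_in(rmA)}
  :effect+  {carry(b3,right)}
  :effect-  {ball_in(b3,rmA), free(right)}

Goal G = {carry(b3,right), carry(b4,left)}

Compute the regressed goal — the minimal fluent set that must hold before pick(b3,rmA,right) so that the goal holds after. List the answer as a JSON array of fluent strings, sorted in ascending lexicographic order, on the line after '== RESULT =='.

Compute (G \ add) ∪ pre:
  G ∩ del = {}  (empty — regression defined)
  G \ add = {carry(b3,right), carry(b4,left)} \ {carry(b3,right)} = {carry(b4,left)}
  ∪ pre   = {carry(b4,left)} ∪ {ball_in(b3,rmA), free(right), robot_in(rmA)}
          = {ball_in(b3,rmA), carry(b4,left), free(right), robot_in(rmA)}

== RESULT ==
["ball_in(b3,rmA)", "carry(b4,left)", "free(right)", "robot_in(rmA)"]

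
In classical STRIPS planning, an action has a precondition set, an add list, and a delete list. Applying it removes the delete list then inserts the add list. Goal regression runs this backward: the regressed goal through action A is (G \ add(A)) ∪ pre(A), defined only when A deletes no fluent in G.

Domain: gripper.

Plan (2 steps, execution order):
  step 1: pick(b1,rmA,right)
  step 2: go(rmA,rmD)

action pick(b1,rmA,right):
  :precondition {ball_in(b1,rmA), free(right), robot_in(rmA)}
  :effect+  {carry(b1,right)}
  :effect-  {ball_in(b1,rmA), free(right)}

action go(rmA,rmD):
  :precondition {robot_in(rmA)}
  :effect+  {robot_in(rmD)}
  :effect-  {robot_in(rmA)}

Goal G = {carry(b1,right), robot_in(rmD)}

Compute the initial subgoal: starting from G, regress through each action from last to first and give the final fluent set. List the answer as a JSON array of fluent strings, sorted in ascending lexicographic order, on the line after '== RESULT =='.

Regress step by step:
  through step 2 (go(rmA,rmD)): drop {robot_in(rmD)}, keep {carry(b1,right)}, require {robot_in(rmA)}
    → {carry(b1,right), robot_in(rmA)}
  through step 1 (pick(b1,rmA,right)): drop {carry(b1,right)}, keep {robot_in(rmA)}, require {ball_in(b1,rmA), free(right), robot_in(rmA)}
    → {ball_in(b1,rmA), free(right), robot_in(rmA)}

== RESULT ==
["ball_in(b1,rmA)", "free(right)", "robot_in(rmA)"]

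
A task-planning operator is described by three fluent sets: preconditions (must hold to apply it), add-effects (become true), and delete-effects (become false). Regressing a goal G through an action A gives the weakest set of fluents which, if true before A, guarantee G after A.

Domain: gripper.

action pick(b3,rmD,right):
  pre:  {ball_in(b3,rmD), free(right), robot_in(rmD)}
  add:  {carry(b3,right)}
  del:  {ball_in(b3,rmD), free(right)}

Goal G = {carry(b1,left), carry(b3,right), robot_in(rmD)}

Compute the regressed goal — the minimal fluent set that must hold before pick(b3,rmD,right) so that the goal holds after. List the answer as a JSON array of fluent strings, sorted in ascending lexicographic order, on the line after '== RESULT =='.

Compute (G \ add) ∪ pre:
  G ∩ del = {}  (empty — regression defined)
  G \ add = {carry(b1,left), carry(b3,right), robot_in(rmD)} \ {carry(b3,right)} = {carry(b1,left), robot_in(rmD)}
  ∪ pre   = {carry(b1,left), robot_in(rmD)} ∪ {ball_in(b3,rmD), free(right), robot_in(rmD)}
          = {ball_in(b3,rmD), carry(b1,left), free(right), robot_in(rmD)}

== RESULT ==
["ball_in(b3,rmD)", "carry(b1,left)", "free(right)", "robot_in(rmD)"]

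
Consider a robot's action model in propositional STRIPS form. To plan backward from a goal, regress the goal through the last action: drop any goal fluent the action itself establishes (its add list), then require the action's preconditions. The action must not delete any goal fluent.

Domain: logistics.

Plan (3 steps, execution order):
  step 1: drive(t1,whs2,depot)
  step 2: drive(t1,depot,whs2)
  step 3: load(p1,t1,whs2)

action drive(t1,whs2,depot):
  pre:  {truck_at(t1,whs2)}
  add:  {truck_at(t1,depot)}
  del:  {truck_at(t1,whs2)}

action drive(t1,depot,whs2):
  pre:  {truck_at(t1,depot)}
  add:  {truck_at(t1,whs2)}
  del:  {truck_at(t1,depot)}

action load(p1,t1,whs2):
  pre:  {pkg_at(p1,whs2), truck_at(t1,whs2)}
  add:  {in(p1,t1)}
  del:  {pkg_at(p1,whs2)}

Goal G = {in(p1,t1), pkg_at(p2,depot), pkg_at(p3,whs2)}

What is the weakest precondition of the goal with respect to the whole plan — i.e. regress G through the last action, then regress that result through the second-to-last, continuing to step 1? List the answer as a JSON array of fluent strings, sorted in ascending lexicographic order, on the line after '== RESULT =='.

Regress step by step:
  through step 3 (load(p1,t1,whs2)): drop {in(p1,t1)}, keep {pkg_at(p2,depot), pkg_at(p3,whs2)}, require {pkg_at(p1,whs2), truck_at(t1,whs2)}
    → {pkg_at(p1,whs2), pkg_at(p2,depot), pkg_at(p3,whs2), truck_at(t1,whs2)}
  through step 2 (drive(t1,depot,whs2)): drop {truck_at(t1,whs2)}, keep {pkg_at(p1,whs2), pkg_at(p2,depot), pkg_at(p3,whs2)}, require {truck_at(t1,depot)}
    → {pkg_at(p1,whs2), pkg_at(p2,depot), pkg_at(p3,whs2), truck_at(t1,depot)}
  through step 1 (drive(t1,whs2,depot)): drop {truck_at(t1,depot)}, keep {pkg_at(p1,whs2), pkg_at(p2,depot), pkg_at(p3,whs2)}, require {truck_at(t1,whs2)}
    → {pkg_at(p1,whs2), pkg_at(p2,depot), pkg_at(p3,whs2), truck_at(t1,whs2)}

== RESULT ==
["pkg_at(p1,whs2)", "pkg_at(p2,depot)", "pkg_at(p3,whs2)", "truck_at(t1,whs2)"]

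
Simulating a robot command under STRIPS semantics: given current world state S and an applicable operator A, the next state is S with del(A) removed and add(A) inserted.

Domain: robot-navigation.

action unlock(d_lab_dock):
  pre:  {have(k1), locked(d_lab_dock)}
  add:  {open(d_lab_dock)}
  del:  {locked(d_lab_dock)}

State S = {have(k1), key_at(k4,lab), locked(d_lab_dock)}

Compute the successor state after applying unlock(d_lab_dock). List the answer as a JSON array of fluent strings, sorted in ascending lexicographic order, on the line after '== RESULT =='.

Compute (S \ del) ∪ add:
  pre ⊆ S: {have(k1), locked(d_lab_dock)} ⊆ S  — applicable
  S \ del = {have(k1), key_at(k4,lab)}
  ∪ add   = {have(k1), key_at(k4,lab), open(d_lab_dock)}

== RESULT ==
["have(k1)", "key_at(k4,lab)", "open(d_lab_dock)"]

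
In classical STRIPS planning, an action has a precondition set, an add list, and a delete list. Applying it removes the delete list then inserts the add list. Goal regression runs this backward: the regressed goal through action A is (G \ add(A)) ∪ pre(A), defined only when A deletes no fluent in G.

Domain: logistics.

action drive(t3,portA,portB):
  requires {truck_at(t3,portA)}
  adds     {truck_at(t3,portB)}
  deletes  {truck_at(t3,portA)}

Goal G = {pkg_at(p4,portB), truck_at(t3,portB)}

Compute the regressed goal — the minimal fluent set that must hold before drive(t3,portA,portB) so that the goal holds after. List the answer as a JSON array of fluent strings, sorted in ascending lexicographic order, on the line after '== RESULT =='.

Regress:
  G ∩ del = {}  (empty — regression defined)
  G \ add = {pkg_at(p4,portB), truck_at(t3,portB)} \ {truck_at(t3,portB)} = {pkg_at(p4,portB)}
  ∪ pre   = {pkg_at(p4,portB)} ∪ {truck_at(t3,portA)}
          = {pkg_at(p4,portB), truck_at(t3,portA)}

== RESULT ==
["pkg_at(p4,portB)", "truck_at(t3,portA)"]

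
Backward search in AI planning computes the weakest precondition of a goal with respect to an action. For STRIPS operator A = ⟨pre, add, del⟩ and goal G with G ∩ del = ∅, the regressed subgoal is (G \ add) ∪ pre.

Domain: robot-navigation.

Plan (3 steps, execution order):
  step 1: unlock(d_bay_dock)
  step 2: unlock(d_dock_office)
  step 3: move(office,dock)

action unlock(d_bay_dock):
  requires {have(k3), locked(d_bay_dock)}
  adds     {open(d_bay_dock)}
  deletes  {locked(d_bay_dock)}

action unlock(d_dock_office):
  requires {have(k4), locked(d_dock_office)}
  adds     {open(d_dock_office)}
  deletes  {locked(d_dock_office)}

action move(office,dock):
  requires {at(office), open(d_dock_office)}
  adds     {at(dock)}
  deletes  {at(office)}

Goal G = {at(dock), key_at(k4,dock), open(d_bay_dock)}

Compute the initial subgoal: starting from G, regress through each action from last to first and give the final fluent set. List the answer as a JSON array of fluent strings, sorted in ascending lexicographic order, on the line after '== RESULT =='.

Regress step by step:
  through step 3 (move(office,dock)): drop {at(dock)}, keep {key_at(k4,dock), open(d_bay_dock)}, require {at(office), open(d_dock_office)}
    → {at(office), key_at(k4,dock), open(d_bay_dock), open(d_dock_office)}
  through step 2 (unlock(d_dock_office)): drop {open(d_dock_office)}, keep {at(office), key_at(k4,dock), open(d_bay_dock)}, require {have(k4), locked(d_dock_office)}
    → {at(office), have(k4), key_at(k4,dock), locked(d_dock_office), open(d_bay_dock)}
  through step 1 (unlock(d_bay_dock)): drop {open(d_bay_dock)}, keep {at(office), have(k4), key_at(k4,dock), locked(d_dock_office)}, require {have(k3), locked(d_bay_dock)}
    → {at(office), have(k3), have(k4), key_at(k4,dock), locked(d_bay_dock), locked(d_dock_office)}

== RESULT ==
["at(office)", "have(k3)", "have(k4)", "key_at(k4,dock)", "locked(d_bay_dock)", "locked(d_dock_office)"]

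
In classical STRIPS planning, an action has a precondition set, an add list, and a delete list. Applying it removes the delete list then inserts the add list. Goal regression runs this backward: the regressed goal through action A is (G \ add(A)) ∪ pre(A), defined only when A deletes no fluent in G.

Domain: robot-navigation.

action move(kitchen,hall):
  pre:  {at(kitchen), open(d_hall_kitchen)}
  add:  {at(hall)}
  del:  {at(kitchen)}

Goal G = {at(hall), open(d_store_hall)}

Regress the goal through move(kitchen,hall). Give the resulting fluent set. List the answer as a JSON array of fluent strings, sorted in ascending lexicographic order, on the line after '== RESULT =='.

Regress:
  G ∩ del = {}  (empty — regression defined)
  G \ add = {at(hall), open(d_store_hall)} \ {at(hall)} = {open(d_store_hall)}
  ∪ pre   = {open(d_store_hall)} ∪ {at(kitchen), open(d_hall_kitchen)}
          = {at(kitchen), open(d_hall_kitchen), open(d_store_hall)}

== RESULT ==
["at(kitchen)", "open(d_hall_kitchen)", "open(d_store_hall)"]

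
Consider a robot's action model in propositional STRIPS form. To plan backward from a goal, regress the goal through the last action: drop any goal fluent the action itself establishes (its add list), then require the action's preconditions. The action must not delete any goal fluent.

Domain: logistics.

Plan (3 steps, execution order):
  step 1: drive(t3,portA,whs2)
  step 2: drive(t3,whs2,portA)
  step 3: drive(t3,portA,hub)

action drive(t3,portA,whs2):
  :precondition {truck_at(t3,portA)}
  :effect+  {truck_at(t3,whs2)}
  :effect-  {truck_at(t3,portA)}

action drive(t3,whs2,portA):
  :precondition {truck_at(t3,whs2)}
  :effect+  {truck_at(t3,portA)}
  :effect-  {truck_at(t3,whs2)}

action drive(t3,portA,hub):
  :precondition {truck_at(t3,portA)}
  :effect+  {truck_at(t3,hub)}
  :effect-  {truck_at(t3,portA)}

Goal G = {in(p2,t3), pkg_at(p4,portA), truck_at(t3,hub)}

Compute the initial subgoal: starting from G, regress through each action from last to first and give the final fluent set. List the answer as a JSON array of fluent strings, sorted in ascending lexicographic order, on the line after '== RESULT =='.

Regress step by step:
  through step 3 (drive(t3,portA,hub)): drop {truck_at(t3,hub)}, keep {in(p2,t3), pkg_at(p4,portA)}, require {truck_at(t3,portA)}
    → {in(p2,t3), pkg_at(p4,portA), truck_at(t3,portA)}
  through step 2 (drive(t3,whs2,portA)): drop {truck_at(t3,portA)}, keep {in(p2,t3), pkg_at(p4,portA)}, require {truck_at(t3,whs2)}
    → {in(p2,t3), pkg_at(p4,portA), truck_at(t3,whs2)}
  through step 1 (drive(t3,portA,whs2)): drop {truck_at(t3,whs2)}, keep {in(p2,t3), pkg_at(p4,portA)}, require {truck_at(t3,portA)}
    → {in(p2,t3), pkg_at(p4,portA), truck_at(t3,portA)}

== RESULT ==
["in(p2,t3)", "pkg_at(p4,portA)", "truck_at(t3,portA)"]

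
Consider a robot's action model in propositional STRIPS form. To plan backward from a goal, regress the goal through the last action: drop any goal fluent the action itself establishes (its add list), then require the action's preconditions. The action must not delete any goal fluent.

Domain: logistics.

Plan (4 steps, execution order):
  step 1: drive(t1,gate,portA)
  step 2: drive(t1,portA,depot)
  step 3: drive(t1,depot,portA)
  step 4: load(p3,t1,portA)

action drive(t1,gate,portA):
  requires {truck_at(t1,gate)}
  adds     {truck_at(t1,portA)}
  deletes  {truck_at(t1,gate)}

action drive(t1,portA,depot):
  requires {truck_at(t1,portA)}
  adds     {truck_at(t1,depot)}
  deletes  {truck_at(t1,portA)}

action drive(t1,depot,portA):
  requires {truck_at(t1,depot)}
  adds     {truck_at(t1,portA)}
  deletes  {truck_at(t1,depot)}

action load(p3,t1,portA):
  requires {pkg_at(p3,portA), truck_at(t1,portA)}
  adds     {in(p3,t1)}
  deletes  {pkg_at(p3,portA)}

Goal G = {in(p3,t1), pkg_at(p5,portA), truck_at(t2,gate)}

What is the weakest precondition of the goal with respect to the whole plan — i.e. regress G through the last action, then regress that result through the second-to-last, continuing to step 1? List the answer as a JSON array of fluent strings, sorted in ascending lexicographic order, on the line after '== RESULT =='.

Regress step by step:
  through step 4 (load(p3,t1,portA)): drop {in(p3,t1)}, keep {pkg_at(p5,portA), truck_at(t2,gate)}, require {pkg_at(p3,portA), truck_at(t1,portA)}
    → {pkg_at(p3,portA), pkg_at(p5,portA), truck_at(t1,portA), truck_at(t2,gate)}
  through step 3 (drive(t1,depot,portA)): drop {truck_at(t1,portA)}, keep {pkg_at(p3,portA), pkg_at(p5,portA), truck_at(t2,gate)}, require {truck_at(t1,depot)}
    → {pkg_at(p3,portA), pkg_at(p5,portA), truck_at(t1,depot), truck_at(t2,gate)}
  through step 2 (drive(t1,portA,depot)): drop {truck_at(t1,depot)}, keep {pkg_at(p3,portA), pkg_at(p5,portA), truck_at(t2,gate)}, require {truck_at(t1,portA)}
    → {pkg_at(p3,portA), pkg_at(p5,portA), truck_at(t1,portA), truck_at(t2,gate)}
  through step 1 (drive(t1,gate,portA)): drop {truck_at(t1,portA)}, keep {pkg_at(p3,portA), pkg_at(p5,portA), truck_at(t2,gate)}, require {truck_at(t1,gate)}
    → {pkg_at(p3,portA), pkg_at(p5,portA), truck_at(t1,gate), truck_at(t2,gate)}

== RESULT ==
["pkg_at(p3,portA)", "pkg_at(p5,portA)", "truck_at(t1,gate)", "truck_at(t2,gate)"]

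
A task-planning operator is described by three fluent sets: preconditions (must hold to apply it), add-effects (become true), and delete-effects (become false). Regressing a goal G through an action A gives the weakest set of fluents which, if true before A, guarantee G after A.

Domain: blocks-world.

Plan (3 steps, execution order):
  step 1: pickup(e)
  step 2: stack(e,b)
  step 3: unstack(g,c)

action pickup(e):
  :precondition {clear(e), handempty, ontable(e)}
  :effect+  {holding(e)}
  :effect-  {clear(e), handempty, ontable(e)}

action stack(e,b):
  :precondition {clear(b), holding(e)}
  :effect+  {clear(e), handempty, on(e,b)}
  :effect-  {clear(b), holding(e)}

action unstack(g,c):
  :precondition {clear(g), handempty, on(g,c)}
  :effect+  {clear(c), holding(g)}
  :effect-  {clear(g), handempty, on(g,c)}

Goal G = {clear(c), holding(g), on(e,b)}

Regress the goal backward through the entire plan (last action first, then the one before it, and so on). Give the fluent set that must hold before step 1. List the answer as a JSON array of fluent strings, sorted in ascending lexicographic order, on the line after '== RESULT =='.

Work backward from the goal:
  through step 3 (unstack(g,c)): drop {clear(c), holding(g)}, keep {on(e,b)}, require {clear(g), handempty, on(g,c)}
    → {clear(g), handempty, on(e,b), on(g,c)}
  through step 2 (stack(e,b)): drop {handempty, on(e,b)}, keep {clear(g), on(g,c)}, require {clear(b), holding(e)}
    → {clear(b), clear(g), holding(e), on(g,c)}
  through step 1 (pickup(e)): drop {holding(e)}, keep {clear(b), clear(g), on(g,c)}, require {clear(e), handempty, ontable(e)}
    → {clear(b), clear(e), clear(g), handempty, on(g,c), ontable(e)}

== RESULT ==
["clear(b)", "clear(e)", "clear(g)", "handempty", "on(g,c)", "ontable(e)"]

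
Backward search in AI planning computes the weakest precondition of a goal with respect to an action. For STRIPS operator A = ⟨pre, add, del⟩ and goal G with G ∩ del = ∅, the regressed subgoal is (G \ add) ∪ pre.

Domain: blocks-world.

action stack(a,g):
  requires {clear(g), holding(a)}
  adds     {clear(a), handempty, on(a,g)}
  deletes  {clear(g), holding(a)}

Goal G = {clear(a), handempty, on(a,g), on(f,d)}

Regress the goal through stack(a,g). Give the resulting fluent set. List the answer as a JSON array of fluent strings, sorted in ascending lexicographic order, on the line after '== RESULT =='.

Regress:
  G ∩ del = {}  (empty — regression defined)
  G \ add = {clear(a), handempty, on(a,g), on(f,d)} \ {clear(a), handempty, on(a,g)} = {on(f,d)}
  ∪ pre   = {on(f,d)} ∪ {clear(g), holding(a)}
          = {clear(g), holding(a), on(f,d)}

== RESULT ==
["clear(g)", "holding(a)", "on(f,d)"]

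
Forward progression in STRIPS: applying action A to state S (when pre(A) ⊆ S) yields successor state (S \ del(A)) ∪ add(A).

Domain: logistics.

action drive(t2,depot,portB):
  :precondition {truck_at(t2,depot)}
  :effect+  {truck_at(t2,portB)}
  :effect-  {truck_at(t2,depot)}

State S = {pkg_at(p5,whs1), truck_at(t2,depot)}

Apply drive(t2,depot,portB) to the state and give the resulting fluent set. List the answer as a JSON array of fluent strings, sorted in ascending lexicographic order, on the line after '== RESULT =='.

Compute (S \ del) ∪ add:
  pre ⊆ S: {truck_at(t2,depot)} ⊆ S  — applicable
  S \ del = {pkg_at(p5,whs1)}
  ∪ add   = {pkg_at(p5,whs1), truck_at(t2,portB)}

== RESULT ==
["pkg_at(p5,whs1)", "truck_at(t2,portB)"]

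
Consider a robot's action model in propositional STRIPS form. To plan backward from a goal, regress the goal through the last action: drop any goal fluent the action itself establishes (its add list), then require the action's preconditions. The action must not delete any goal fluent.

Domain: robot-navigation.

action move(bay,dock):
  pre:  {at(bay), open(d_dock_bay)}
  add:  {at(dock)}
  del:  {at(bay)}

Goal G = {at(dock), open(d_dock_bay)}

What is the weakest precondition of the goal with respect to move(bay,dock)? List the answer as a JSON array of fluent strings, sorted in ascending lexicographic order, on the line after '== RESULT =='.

Regress:
  G ∩ del = {}  (empty — regression defined)
  G \ add = {at(dock), open(d_dock_bay)} \ {at(dock)} = {open(d_dock_bay)}
  ∪ pre   = {open(d_dock_bay)} ∪ {at(bay), open(d_dock_bay)}
          = {at(bay), open(d_dock_bay)}

== RESULT ==
["at(bay)", "open(d_dock_bay)"]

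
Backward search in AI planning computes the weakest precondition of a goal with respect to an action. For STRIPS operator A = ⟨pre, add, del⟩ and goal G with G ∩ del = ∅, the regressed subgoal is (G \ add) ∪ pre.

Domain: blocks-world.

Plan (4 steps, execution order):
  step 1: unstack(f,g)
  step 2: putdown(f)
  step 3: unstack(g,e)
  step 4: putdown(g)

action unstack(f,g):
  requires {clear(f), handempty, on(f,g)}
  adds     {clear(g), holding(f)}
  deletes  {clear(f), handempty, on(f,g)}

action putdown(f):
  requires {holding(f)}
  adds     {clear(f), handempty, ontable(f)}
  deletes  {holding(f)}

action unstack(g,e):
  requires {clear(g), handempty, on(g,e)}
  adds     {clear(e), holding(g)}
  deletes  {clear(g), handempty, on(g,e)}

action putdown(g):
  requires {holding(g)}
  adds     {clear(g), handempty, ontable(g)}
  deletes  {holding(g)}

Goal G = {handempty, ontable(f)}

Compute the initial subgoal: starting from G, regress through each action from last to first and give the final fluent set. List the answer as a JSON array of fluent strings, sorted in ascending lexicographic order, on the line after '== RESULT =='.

Work backward from the goal:
  through step 4 (putdown(g)): drop {handempty}, keep {ontable(f)}, require {holding(g)}
    → {holding(g), ontable(f)}
  through step 3 (unstack(g,e)): drop {holding(g)}, keep {ontable(f)}, require {clear(g), handempty, on(g,e)}
    → {clear(g), handempty, on(g,e), ontable(f)}
  through step 2 (putdown(f)): drop {handempty, ontable(f)}, keep {clear(g), on(g,e)}, require {holding(f)}
    → {clear(g), holding(f), on(g,e)}
  through step 1 (unstack(f,g)): drop {clear(g), holding(f)}, keep {on(g,e)}, require {clear(f), handempty, on(f,g)}
    → {clear(f), handempty, on(f,g), on(g,e)}

== RESULT ==
["clear(f)", "handempty", "on(f,g)", "on(g,e)"]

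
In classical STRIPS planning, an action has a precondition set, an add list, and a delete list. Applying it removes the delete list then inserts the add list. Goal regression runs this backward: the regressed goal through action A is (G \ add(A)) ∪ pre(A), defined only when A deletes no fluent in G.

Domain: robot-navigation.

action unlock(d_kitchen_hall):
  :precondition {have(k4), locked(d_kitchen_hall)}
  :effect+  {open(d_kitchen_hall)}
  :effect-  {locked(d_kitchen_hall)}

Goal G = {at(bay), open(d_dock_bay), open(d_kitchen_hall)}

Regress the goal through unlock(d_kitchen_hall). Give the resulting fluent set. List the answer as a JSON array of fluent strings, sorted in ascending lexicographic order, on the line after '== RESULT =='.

Compute (G \ add) ∪ pre:
  G ∩ del = {}  (empty — regression defined)
  G \ add = {at(bay), open(d_dock_bay), open(d_kitchen_hall)} \ {open(d_kitchen_hall)} = {at(bay), open(d_dock_bay)}
  ∪ pre   = {at(bay), open(d_dock_bay)} ∪ {have(k4), locked(d_kitchen_hall)}
          = {at(bay), have(k4), locked(d_kitchen_hall), open(d_dock_bay)}

== RESULT ==
["at(bay)", "have(k4)", "locked(d_kitchen_hall)", "open(d_dock_bay)"]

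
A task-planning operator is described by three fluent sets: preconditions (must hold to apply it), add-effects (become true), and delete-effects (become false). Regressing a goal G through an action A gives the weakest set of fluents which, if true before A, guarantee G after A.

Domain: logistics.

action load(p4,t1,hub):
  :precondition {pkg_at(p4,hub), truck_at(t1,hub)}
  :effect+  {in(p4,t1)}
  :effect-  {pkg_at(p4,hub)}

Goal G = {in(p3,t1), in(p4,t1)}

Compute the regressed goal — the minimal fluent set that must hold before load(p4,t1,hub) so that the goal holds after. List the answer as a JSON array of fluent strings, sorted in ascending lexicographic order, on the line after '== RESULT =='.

Compute (G \ add) ∪ pre:
  G ∩ del = {}  (empty — regression defined)
  G \ add = {in(p3,t1), in(p4,t1)} \ {in(p4,t1)} = {in(p3,t1)}
  ∪ pre   = {in(p3,t1)} ∪ {pkg_at(p4,hub), truck_at(t1,hub)}
          = {in(p3,t1), pkg_at(p4,hub), truck_at(t1,hub)}

== RESULT ==
["in(p3,t1)", "pkg_at(p4,hub)", "truck_at(t1,hub)"]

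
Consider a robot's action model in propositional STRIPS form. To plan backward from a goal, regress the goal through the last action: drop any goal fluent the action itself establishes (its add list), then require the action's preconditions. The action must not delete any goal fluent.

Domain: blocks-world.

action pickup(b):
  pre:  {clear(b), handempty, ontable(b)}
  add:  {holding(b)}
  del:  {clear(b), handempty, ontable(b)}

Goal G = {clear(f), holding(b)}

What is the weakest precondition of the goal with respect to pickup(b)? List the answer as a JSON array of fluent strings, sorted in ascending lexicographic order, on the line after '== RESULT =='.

Compute (G \ add) ∪ pre:
  G ∩ del = {}  (empty — regression defined)
  G \ add = {clear(f), holding(b)} \ {holding(b)} = {clear(f)}
  ∪ pre   = {clear(f)} ∪ {clear(b), handempty, ontable(b)}
          = {clear(b), clear(f), handempty, ontable(b)}

== RESULT ==
["clear(b)", "clear(f)", "handempty", "ontable(b)"]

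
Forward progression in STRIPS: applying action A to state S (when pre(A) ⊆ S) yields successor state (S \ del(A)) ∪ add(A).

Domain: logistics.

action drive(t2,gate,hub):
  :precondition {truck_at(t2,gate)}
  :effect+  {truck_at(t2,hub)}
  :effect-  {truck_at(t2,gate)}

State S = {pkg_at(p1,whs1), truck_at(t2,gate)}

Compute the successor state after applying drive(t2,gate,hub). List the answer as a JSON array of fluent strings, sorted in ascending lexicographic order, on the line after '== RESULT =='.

Progress:
  pre ⊆ S: {truck_at(t2,gate)} ⊆ S  — applicable
  S \ del = {pkg_at(p1,whs1)}
  ∪ add   = {pkg_at(p1,whs1), truck_at(t2,hub)}

== RESULT ==
["pkg_at(p1,whs1)", "truck_at(t2,hub)"]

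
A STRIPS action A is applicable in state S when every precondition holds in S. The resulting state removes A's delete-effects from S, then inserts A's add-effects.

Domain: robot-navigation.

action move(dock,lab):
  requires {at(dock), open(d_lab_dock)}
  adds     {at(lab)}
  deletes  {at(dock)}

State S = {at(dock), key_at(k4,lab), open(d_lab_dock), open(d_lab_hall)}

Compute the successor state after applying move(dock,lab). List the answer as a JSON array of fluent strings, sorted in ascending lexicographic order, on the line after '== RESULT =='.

Compute (S \ del) ∪ add:
  pre ⊆ S: {at(dock), open(d_lab_dock)} ⊆ S  — applicable
  S \ del = {key_at(k4,lab), open(d_lab_dock), open(d_lab_hall)}
  ∪ add   = {at(lab), key_at(k4,lab), open(d_lab_dock), open(d_lab_hall)}

== RESULT ==
["at(lab)", "key_at(k4,lab)", "open(d_lab_dock)", "open(d_lab_hall)"]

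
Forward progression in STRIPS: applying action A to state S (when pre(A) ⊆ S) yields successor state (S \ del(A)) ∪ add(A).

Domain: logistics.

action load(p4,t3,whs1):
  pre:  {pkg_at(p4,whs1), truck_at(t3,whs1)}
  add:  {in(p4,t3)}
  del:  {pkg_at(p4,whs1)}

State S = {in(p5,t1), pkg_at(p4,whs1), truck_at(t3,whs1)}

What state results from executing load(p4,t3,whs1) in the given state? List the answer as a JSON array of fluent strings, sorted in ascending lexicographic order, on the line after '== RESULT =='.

Compute (S \ del) ∪ add:
  pre ⊆ S: {pkg_at(p4,whs1), truck_at(t3,whs1)} ⊆ S  — applicable
  S \ del = {in(p5,t1), truck_at(t3,whs1)}
  ∪ add   = {in(p4,t3), in(p5,t1), truck_at(t3,whs1)}

== RESULT ==
["in(p4,t3)", "in(p5,t1)", "truck_at(t3,whs1)"]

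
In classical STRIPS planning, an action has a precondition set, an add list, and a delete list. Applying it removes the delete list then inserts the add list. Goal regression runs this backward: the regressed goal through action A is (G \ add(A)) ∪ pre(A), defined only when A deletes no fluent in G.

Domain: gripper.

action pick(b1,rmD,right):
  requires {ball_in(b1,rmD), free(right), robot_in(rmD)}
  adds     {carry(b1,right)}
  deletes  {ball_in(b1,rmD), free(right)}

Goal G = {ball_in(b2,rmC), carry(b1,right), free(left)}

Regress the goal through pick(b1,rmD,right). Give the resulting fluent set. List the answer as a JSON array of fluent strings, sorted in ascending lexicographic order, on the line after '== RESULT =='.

Compute (G \ add) ∪ pre:
  G ∩ del = {}  (empty — regression defined)
  G \ add = {ball_in(b2,rmC), carry(b1,right), free(left)} \ {carry(b1,right)} = {ball_in(b2,rmC), free(left)}
  ∪ pre   = {ball_in(b2,rmC), free(left)} ∪ {ball_in(b1,rmD), free(right), robot_in(rmD)}
          = {ball_in(b1,rmD), ball_in(b2,rmC), free(left), free(right), robot_in(rmD)}

== RESULT ==
["ball_in(b1,rmD)", "ball_in(b2,rmC)", "free(left)", "free(right)", "robot_in(rmD)"]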